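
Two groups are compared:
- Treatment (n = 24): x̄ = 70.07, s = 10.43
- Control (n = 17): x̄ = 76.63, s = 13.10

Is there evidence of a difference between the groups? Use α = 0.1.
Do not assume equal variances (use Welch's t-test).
Welch's two-sample t-test:
H₀: μ₁ = μ₂
H₁: μ₁ ≠ μ₂
s₁²/n₁ = 10.43²/24 = 4.5327,  s₂²/n₂ = 13.10²/17 = 10.0947
SE = √(s₁²/n₁ + s₂²/n₂) = √(4.5327 + 10.0947) = 3.8246
df (Welch-Satterthwaite) = (s₁²/n₁ + s₂²/n₂)² / [(s₁²/n₁)²/(n₁-1) + (s₂²/n₂)²/(n₂-1)] ≈ 29.46
t = (x̄₁ - x̄₂) / SE = (70.07 - 76.63) / 3.8246 = -6.56 / 3.8246 = -1.715
p-value = 0.0968

Since p-value < α = 0.1, we reject H₀.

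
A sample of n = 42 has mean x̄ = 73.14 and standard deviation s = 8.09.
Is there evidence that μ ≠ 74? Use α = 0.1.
One-sample t-test:
H₀: μ = 74
H₁: μ ≠ 74
df = n - 1 = 41
t = (x̄ - μ₀) / (s/√n) = (73.14 - 74) / (8.09/√42) = -0.689
p-value = 0.4947

Since p-value > α = 0.1, we fail to reject H₀.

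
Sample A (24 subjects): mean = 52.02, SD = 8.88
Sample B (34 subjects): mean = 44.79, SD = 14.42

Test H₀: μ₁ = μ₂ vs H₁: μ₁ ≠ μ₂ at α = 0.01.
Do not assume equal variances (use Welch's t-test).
Welch's two-sample t-test:
H₀: μ₁ = μ₂
H₁: μ₁ ≠ μ₂
s₁²/n₁ = 8.88²/24 = 3.2856,  s₂²/n₂ = 14.42²/34 = 6.1158
SE = √(s₁²/n₁ + s₂²/n₂) = √(3.2856 + 6.1158) = 3.0662
df (Welch-Satterthwaite) = (s₁²/n₁ + s₂²/n₂)² / [(s₁²/n₁)²/(n₁-1) + (s₂²/n₂)²/(n₂-1)] ≈ 55.15
t = (x̄₁ - x̄₂) / SE = (52.02 - 44.79) / 3.0662 = 7.23 / 3.0662 = 2.358
p-value = 0.0219

Since p-value > α = 0.01, we fail to reject H₀.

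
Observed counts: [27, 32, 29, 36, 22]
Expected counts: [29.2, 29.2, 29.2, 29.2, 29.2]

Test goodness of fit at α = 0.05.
Chi-square goodness of fit test:
H₀: observed counts match expected distribution
H₁: observed counts differ from expected distribution
df = k - 1 = 4
χ² = Σ(O - E)²/E
   = (27 - 29.2)²/29.2 + (32 - 29.2)²/29.2 + (29 - 29.2)²/29.2 + (36 - 29.2)²/29.2 + (22 - 29.2)²/29.2
   = 0.166 + 0.268 + 0.001 + 1.584 + 1.775
   = 3.79
p-value = 0.4345

Since p-value > α = 0.05, we fail to reject H₀.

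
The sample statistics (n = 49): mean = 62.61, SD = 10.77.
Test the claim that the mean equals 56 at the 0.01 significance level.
One-sample t-test:
H₀: μ = 56
H₁: μ ≠ 56
df = n - 1 = 48
t = (x̄ - μ₀) / (s/√n) = (62.61 - 56) / (10.77/√49) = 4.296
p-value = 0.0001

Since p-value < α = 0.01, we reject H₀.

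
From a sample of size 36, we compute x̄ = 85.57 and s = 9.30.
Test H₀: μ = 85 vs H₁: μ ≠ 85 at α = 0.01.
One-sample t-test:
H₀: μ = 85
H₁: μ ≠ 85
df = n - 1 = 35
t = (x̄ - μ₀) / (s/√n) = (85.57 - 85) / (9.30/√36) = 0.368
p-value = 0.7153

Since p-value > α = 0.01, we fail to reject H₀.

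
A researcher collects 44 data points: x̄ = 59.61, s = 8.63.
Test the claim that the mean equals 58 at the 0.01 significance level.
One-sample t-test:
H₀: μ = 58
H₁: μ ≠ 58
df = n - 1 = 43
t = (x̄ - μ₀) / (s/√n) = (59.61 - 58) / (8.63/√44) = 1.237
p-value = 0.2226

Since p-value > α = 0.01, we fail to reject H₀.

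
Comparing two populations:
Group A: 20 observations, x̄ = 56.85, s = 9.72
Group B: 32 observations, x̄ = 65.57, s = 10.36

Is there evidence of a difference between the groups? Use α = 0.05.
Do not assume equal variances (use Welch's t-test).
Welch's two-sample t-test:
H₀: μ₁ = μ₂
H₁: μ₁ ≠ μ₂
s₁²/n₁ = 9.72²/20 = 4.7239,  s₂²/n₂ = 10.36²/32 = 3.3540
SE = √(s₁²/n₁ + s₂²/n₂) = √(4.7239 + 3.3540) = 2.8422
df (Welch-Satterthwaite) = (s₁²/n₁ + s₂²/n₂)² / [(s₁²/n₁)²/(n₁-1) + (s₂²/n₂)²/(n₂-1)] ≈ 42.44
t = (x̄₁ - x̄₂) / SE = (56.85 - 65.57) / 2.8422 = -8.72 / 2.8422 = -3.068
p-value = 0.0037

Since p-value < α = 0.05, we reject H₀.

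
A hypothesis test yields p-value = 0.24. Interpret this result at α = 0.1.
Since p = 0.24 > α = 0.1, fail to reject H₀.
There is insufficient evidence to reject the null hypothesis; the result is not statistically significant at the 0.1 level.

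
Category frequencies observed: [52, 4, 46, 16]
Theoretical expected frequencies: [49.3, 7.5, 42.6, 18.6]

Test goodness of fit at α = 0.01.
Chi-square goodness of fit test:
H₀: observed counts match expected distribution
H₁: observed counts differ from expected distribution
df = k - 1 = 3
χ² = Σ(O - E)²/E
   = (52 - 49.3)²/49.3 + (4 - 7.5)²/7.5 + (46 - 42.6)²/42.6 + (16 - 18.6)²/18.6
   = 0.148 + 1.633 + 0.271 + 0.363
   = 2.42
p-value = 0.4907

Since p-value > α = 0.01, we fail to reject H₀.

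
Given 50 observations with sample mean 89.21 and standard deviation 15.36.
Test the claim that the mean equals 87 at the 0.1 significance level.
One-sample t-test:
H₀: μ = 87
H₁: μ ≠ 87
df = n - 1 = 49
t = (x̄ - μ₀) / (s/√n) = (89.21 - 87) / (15.36/√50) = 1.017
p-value = 0.3140

Since p-value > α = 0.1, we fail to reject H₀.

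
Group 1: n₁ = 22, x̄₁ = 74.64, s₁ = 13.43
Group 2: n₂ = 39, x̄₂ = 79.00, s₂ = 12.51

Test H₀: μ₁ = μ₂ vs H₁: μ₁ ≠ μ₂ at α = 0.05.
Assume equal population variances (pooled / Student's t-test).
Student's two-sample t-test (equal variances):
H₀: μ₁ = μ₂
H₁: μ₁ ≠ μ₂
df = n₁ + n₂ - 2 = 59
Pooled variance s_p² = [(n₁-1)s₁² + (n₂-1)s₂²] / (n₁ + n₂ - 2) = [(21)(13.43²) + (38)(12.51²)] / 59 = 164.9944
SE = √(s_p²(1/n₁ + 1/n₂)) = √(164.9944 × (1/22 + 1/39)) = 3.4250
t = (x̄₁ - x̄₂) / SE = (74.64 - 79.00) / 3.4250 = -4.36 / 3.4250 = -1.273
p-value = 0.2080

Since p-value > α = 0.05, we fail to reject H₀.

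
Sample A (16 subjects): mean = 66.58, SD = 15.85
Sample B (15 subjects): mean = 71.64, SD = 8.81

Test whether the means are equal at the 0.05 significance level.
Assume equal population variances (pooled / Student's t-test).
Student's two-sample t-test (equal variances):
H₀: μ₁ = μ₂
H₁: μ₁ ≠ μ₂
df = n₁ + n₂ - 2 = 29
Pooled variance s_p² = [(n₁-1)s₁² + (n₂-1)s₂²] / (n₁ + n₂ - 2) = [(15)(15.85²) + (14)(8.81²)] / 29 = 167.4125
SE = √(s_p²(1/n₁ + 1/n₂)) = √(167.4125 × (1/16 + 1/15)) = 4.6502
t = (x̄₁ - x̄₂) / SE = (66.58 - 71.64) / 4.6502 = -5.06 / 4.6502 = -1.088
p-value = 0.2855

Since p-value > α = 0.05, we fail to reject H₀.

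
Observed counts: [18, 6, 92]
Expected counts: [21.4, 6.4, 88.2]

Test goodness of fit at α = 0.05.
Chi-square goodness of fit test:
H₀: observed counts match expected distribution
H₁: observed counts differ from expected distribution
df = k - 1 = 2
χ² = Σ(O - E)²/E
   = (18 - 21.4)²/21.4 + (6 - 6.4)²/6.4 + (92 - 88.2)²/88.2
   = 0.540 + 0.025 + 0.164
   = 0.73
p-value = 0.6946

Since p-value > α = 0.05, we fail to reject H₀.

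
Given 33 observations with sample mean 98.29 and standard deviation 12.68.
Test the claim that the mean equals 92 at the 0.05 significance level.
One-sample t-test:
H₀: μ = 92
H₁: μ ≠ 92
df = n - 1 = 32
t = (x̄ - μ₀) / (s/√n) = (98.29 - 92) / (12.68/√33) = 2.850
p-value = 0.0076

Since p-value < α = 0.05, we reject H₀.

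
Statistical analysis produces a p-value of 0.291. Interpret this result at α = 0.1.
Since p = 0.291 > α = 0.1, fail to reject H₀.
There is insufficient evidence to reject the null hypothesis; the result is not statistically significant at the 0.1 level.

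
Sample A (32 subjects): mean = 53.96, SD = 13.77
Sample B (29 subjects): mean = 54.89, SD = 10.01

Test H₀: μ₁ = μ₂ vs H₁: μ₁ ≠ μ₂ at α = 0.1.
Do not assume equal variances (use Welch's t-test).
Welch's two-sample t-test:
H₀: μ₁ = μ₂
H₁: μ₁ ≠ μ₂
s₁²/n₁ = 13.77²/32 = 5.9254,  s₂²/n₂ = 10.01²/29 = 3.4552
SE = √(s₁²/n₁ + s₂²/n₂) = √(5.9254 + 3.4552) = 3.0628
df (Welch-Satterthwaite) = (s₁²/n₁ + s₂²/n₂)² / [(s₁²/n₁)²/(n₁-1) + (s₂²/n₂)²/(n₂-1)] ≈ 56.44
t = (x̄₁ - x̄₂) / SE = (53.96 - 54.89) / 3.0628 = -0.93 / 3.0628 = -0.304
p-value = 0.7625

Since p-value > α = 0.1, we fail to reject H₀.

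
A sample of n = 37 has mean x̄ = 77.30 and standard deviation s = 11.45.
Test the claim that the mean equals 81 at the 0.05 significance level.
One-sample t-test:
H₀: μ = 81
H₁: μ ≠ 81
df = n - 1 = 36
t = (x̄ - μ₀) / (s/√n) = (77.30 - 81) / (11.45/√37) = -1.966
p-value = 0.0571

Since p-value > α = 0.05, we fail to reject H₀.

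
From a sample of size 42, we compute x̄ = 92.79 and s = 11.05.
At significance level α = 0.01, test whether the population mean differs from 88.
One-sample t-test:
H₀: μ = 88
H₁: μ ≠ 88
df = n - 1 = 41
t = (x̄ - μ₀) / (s/√n) = (92.79 - 88) / (11.05/√42) = 2.809
p-value = 0.0076

Since p-value < α = 0.01, we reject H₀.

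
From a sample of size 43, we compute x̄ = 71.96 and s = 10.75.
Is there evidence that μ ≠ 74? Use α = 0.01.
One-sample t-test:
H₀: μ = 74
H₁: μ ≠ 74
df = n - 1 = 42
t = (x̄ - μ₀) / (s/√n) = (71.96 - 74) / (10.75/√43) = -1.244
p-value = 0.2203

Since p-value > α = 0.01, we fail to reject H₀.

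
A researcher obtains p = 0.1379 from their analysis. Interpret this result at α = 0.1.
Since p = 0.1379 > α = 0.1, fail to reject H₀.
There is insufficient evidence to reject the null hypothesis; the result is not statistically significant at the 0.1 level.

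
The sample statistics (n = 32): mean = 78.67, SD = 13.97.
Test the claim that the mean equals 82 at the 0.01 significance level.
One-sample t-test:
H₀: μ = 82
H₁: μ ≠ 82
df = n - 1 = 31
t = (x̄ - μ₀) / (s/√n) = (78.67 - 82) / (13.97/√32) = -1.348
p-value = 0.1873

Since p-value > α = 0.01, we fail to reject H₀.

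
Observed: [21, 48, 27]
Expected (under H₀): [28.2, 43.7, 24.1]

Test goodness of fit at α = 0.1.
Chi-square goodness of fit test:
H₀: observed counts match expected distribution
H₁: observed counts differ from expected distribution
df = k - 1 = 2
χ² = Σ(O - E)²/E
   = (21 - 28.2)²/28.2 + (48 - 43.7)²/43.7 + (27 - 24.1)²/24.1
   = 1.838 + 0.423 + 0.349
   = 2.61
p-value = 0.2711

Since p-value > α = 0.1, we fail to reject H₀.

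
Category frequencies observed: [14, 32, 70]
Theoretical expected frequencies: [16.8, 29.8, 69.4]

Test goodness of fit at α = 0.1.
Chi-square goodness of fit test:
H₀: observed counts match expected distribution
H₁: observed counts differ from expected distribution
df = k - 1 = 2
χ² = Σ(O - E)²/E
   = (14 - 16.8)²/16.8 + (32 - 29.8)²/29.8 + (70 - 69.4)²/69.4
   = 0.467 + 0.162 + 0.005
   = 0.63
p-value = 0.7282

Since p-value > α = 0.1, we fail to reject H₀.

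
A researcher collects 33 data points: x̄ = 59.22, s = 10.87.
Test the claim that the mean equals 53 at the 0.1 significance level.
One-sample t-test:
H₀: μ = 53
H₁: μ ≠ 53
df = n - 1 = 32
t = (x̄ - μ₀) / (s/√n) = (59.22 - 53) / (10.87/√33) = 3.287
p-value = 0.0025

Since p-value < α = 0.1, we reject H₀.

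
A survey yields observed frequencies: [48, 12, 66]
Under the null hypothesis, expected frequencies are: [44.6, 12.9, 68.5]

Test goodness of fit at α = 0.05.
Chi-square goodness of fit test:
H₀: observed counts match expected distribution
H₁: observed counts differ from expected distribution
df = k - 1 = 2
χ² = Σ(O - E)²/E
   = (48 - 44.6)²/44.6 + (12 - 12.9)²/12.9 + (66 - 68.5)²/68.5
   = 0.259 + 0.063 + 0.091
   = 0.41
p-value = 0.8133

Since p-value > α = 0.05, we fail to reject H₀.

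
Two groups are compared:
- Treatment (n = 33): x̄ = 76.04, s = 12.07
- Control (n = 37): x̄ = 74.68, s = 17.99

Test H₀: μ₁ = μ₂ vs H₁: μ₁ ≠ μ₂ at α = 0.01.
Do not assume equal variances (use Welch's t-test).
Welch's two-sample t-test:
H₀: μ₁ = μ₂
H₁: μ₁ ≠ μ₂
s₁²/n₁ = 12.07²/33 = 4.4147,  s₂²/n₂ = 17.99²/37 = 8.7470
SE = √(s₁²/n₁ + s₂²/n₂) = √(4.4147 + 8.7470) = 3.6279
df (Welch-Satterthwaite) = (s₁²/n₁ + s₂²/n₂)² / [(s₁²/n₁)²/(n₁-1) + (s₂²/n₂)²/(n₂-1)] ≈ 63.35
t = (x̄₁ - x̄₂) / SE = (76.04 - 74.68) / 3.6279 = 1.36 / 3.6279 = 0.375
p-value = 0.7090

Since p-value > α = 0.01, we fail to reject H₀.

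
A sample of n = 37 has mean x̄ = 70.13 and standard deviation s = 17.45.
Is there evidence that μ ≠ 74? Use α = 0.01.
One-sample t-test:
H₀: μ = 74
H₁: μ ≠ 74
df = n - 1 = 36
t = (x̄ - μ₀) / (s/√n) = (70.13 - 74) / (17.45/√37) = -1.349
p-value = 0.1858

Since p-value > α = 0.01, we fail to reject H₀.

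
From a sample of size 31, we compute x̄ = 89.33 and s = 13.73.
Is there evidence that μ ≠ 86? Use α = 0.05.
One-sample t-test:
H₀: μ = 86
H₁: μ ≠ 86
df = n - 1 = 30
t = (x̄ - μ₀) / (s/√n) = (89.33 - 86) / (13.73/√31) = 1.350
p-value = 0.1870

Since p-value > α = 0.05, we fail to reject H₀.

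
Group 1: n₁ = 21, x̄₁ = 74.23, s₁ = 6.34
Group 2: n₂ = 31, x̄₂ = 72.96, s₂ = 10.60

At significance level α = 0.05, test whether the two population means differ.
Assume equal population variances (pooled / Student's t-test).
Student's two-sample t-test (equal variances):
H₀: μ₁ = μ₂
H₁: μ₁ ≠ μ₂
df = n₁ + n₂ - 2 = 50
Pooled variance s_p² = [(n₁-1)s₁² + (n₂-1)s₂²] / (n₁ + n₂ - 2) = [(20)(6.34²) + (30)(10.60²)] / 50 = 83.4942
SE = √(s_p²(1/n₁ + 1/n₂)) = √(83.4942 × (1/21 + 1/31)) = 2.5825
t = (x̄₁ - x̄₂) / SE = (74.23 - 72.96) / 2.5825 = 1.27 / 2.5825 = 0.492
p-value = 0.6250

Since p-value > α = 0.05, we fail to reject H₀.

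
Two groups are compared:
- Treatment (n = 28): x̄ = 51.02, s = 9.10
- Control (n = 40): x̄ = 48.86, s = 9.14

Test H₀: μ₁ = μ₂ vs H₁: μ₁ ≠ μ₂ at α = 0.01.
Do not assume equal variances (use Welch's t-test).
Welch's two-sample t-test:
H₀: μ₁ = μ₂
H₁: μ₁ ≠ μ₂
s₁²/n₁ = 9.10²/28 = 2.9575,  s₂²/n₂ = 9.14²/40 = 2.0885
SE = √(s₁²/n₁ + s₂²/n₂) = √(2.9575 + 2.0885) = 2.2463
df (Welch-Satterthwaite) = (s₁²/n₁ + s₂²/n₂)² / [(s₁²/n₁)²/(n₁-1) + (s₂²/n₂)²/(n₂-1)] ≈ 58.43
t = (x̄₁ - x̄₂) / SE = (51.02 - 48.86) / 2.2463 = 2.16 / 2.2463 = 0.962
p-value = 0.3402

Since p-value > α = 0.01, we fail to reject H₀.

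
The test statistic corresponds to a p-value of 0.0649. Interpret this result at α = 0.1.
Since p = 0.0649 < α = 0.1, reject H₀.
There is sufficient evidence to reject the null hypothesis; the result is statistically significant at the 0.1 level.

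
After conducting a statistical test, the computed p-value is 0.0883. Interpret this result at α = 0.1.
Since p = 0.0883 < α = 0.1, reject H₀.
There is sufficient evidence to reject the null hypothesis; the result is statistically significant at the 0.1 level.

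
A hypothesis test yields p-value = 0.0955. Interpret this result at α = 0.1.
Since p = 0.0955 < α = 0.1, reject H₀.
There is sufficient evidence to reject the null hypothesis; the result is statistically significant at the 0.1 level.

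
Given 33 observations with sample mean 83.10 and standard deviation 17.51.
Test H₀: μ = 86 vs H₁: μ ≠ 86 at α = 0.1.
One-sample t-test:
H₀: μ = 86
H₁: μ ≠ 86
df = n - 1 = 32
t = (x̄ - μ₀) / (s/√n) = (83.10 - 86) / (17.51/√33) = -0.951
p-value = 0.3485

Since p-value > α = 0.1, we fail to reject H₀.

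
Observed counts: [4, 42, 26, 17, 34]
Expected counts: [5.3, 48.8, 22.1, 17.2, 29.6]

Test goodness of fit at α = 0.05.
Chi-square goodness of fit test:
H₀: observed counts match expected distribution
H₁: observed counts differ from expected distribution
df = k - 1 = 4
χ² = Σ(O - E)²/E
   = (4 - 5.3)²/5.3 + (42 - 48.8)²/48.8 + (26 - 22.1)²/22.1 + (17 - 17.2)²/17.2 + (34 - 29.6)²/29.6
   = 0.319 + 0.948 + 0.688 + 0.002 + 0.654
   = 2.61
p-value = 0.6249

Since p-value > α = 0.05, we fail to reject H₀.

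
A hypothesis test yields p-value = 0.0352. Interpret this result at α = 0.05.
Since p = 0.0352 < α = 0.05, reject H₀.
There is sufficient evidence to reject the null hypothesis; the result is statistically significant at the 0.05 level.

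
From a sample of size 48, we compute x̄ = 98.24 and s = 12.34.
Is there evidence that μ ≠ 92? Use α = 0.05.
One-sample t-test:
H₀: μ = 92
H₁: μ ≠ 92
df = n - 1 = 47
t = (x̄ - μ₀) / (s/√n) = (98.24 - 92) / (12.34/√48) = 3.503
p-value = 0.0010

Since p-value < α = 0.05, we reject H₀.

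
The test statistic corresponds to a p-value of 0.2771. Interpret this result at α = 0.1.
Since p = 0.2771 > α = 0.1, fail to reject H₀.
There is insufficient evidence to reject the null hypothesis; the result is not statistically significant at the 0.1 level.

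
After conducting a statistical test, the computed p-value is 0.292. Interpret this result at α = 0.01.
Since p = 0.292 > α = 0.01, fail to reject H₀.
There is insufficient evidence to reject the null hypothesis; the result is not statistically significant at the 0.01 level.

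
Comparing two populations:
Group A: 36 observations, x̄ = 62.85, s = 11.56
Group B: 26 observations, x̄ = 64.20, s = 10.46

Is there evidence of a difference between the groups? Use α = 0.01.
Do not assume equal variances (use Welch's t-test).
Welch's two-sample t-test:
H₀: μ₁ = μ₂
H₁: μ₁ ≠ μ₂
s₁²/n₁ = 11.56²/36 = 3.7120,  s₂²/n₂ = 10.46²/26 = 4.2081
SE = √(s₁²/n₁ + s₂²/n₂) = √(3.7120 + 4.2081) = 2.8143
df (Welch-Satterthwaite) = (s₁²/n₁ + s₂²/n₂)² / [(s₁²/n₁)²/(n₁-1) + (s₂²/n₂)²/(n₂-1)] ≈ 56.92
t = (x̄₁ - x̄₂) / SE = (62.85 - 64.20) / 2.8143 = -1.35 / 2.8143 = -0.480
p-value = 0.6333

Since p-value > α = 0.01, we fail to reject H₀.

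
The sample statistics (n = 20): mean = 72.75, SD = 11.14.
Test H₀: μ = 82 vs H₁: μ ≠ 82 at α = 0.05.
One-sample t-test:
H₀: μ = 82
H₁: μ ≠ 82
df = n - 1 = 19
t = (x̄ - μ₀) / (s/√n) = (72.75 - 82) / (11.14/√20) = -3.713
p-value = 0.0015

Since p-value < α = 0.05, we reject H₀.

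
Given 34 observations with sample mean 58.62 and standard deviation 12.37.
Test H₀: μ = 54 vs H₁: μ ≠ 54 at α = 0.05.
One-sample t-test:
H₀: μ = 54
H₁: μ ≠ 54
df = n - 1 = 33
t = (x̄ - μ₀) / (s/√n) = (58.62 - 54) / (12.37/√34) = 2.178
p-value = 0.0367

Since p-value < α = 0.05, we reject H₀.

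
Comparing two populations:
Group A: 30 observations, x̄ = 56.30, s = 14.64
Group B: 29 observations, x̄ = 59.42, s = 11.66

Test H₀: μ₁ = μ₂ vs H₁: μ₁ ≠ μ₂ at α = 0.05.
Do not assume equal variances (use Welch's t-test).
Welch's two-sample t-test:
H₀: μ₁ = μ₂
H₁: μ₁ ≠ μ₂
s₁²/n₁ = 14.64²/30 = 7.1443,  s₂²/n₂ = 11.66²/29 = 4.6881
SE = √(s₁²/n₁ + s₂²/n₂) = √(7.1443 + 4.6881) = 3.4398
df (Welch-Satterthwaite) = (s₁²/n₁ + s₂²/n₂)² / [(s₁²/n₁)²/(n₁-1) + (s₂²/n₂)²/(n₂-1)] ≈ 55.01
t = (x̄₁ - x̄₂) / SE = (56.30 - 59.42) / 3.4398 = -3.12 / 3.4398 = -0.907
p-value = 0.3684

Since p-value > α = 0.05, we fail to reject H₀.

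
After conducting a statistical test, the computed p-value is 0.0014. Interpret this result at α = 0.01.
Since p = 0.0014 < α = 0.01, reject H₀.
There is sufficient evidence to reject the null hypothesis; the result is statistically significant at the 0.01 level.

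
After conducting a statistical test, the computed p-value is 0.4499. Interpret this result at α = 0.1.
Since p = 0.4499 > α = 0.1, fail to reject H₀.
There is insufficient evidence to reject the null hypothesis; the result is not statistically significant at the 0.1 level.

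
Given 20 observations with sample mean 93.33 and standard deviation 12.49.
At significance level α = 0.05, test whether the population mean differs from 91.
One-sample t-test:
H₀: μ = 91
H₁: μ ≠ 91
df = n - 1 = 19
t = (x̄ - μ₀) / (s/√n) = (93.33 - 91) / (12.49/√20) = 0.834
p-value = 0.4145

Since p-value > α = 0.05, we fail to reject H₀.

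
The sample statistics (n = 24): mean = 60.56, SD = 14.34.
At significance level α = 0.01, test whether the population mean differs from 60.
One-sample t-test:
H₀: μ = 60
H₁: μ ≠ 60
df = n - 1 = 23
t = (x̄ - μ₀) / (s/√n) = (60.56 - 60) / (14.34/√24) = 0.191
p-value = 0.8500

Since p-value > α = 0.01, we fail to reject H₀.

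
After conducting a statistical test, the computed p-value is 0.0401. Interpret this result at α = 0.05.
Since p = 0.0401 < α = 0.05, reject H₀.
There is sufficient evidence to reject the null hypothesis; the result is statistically significant at the 0.05 level.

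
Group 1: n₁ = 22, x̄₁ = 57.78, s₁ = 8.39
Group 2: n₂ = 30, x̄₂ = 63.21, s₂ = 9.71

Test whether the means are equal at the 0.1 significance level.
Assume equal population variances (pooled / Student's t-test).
Student's two-sample t-test (equal variances):
H₀: μ₁ = μ₂
H₁: μ₁ ≠ μ₂
df = n₁ + n₂ - 2 = 50
Pooled variance s_p² = [(n₁-1)s₁² + (n₂-1)s₂²] / (n₁ + n₂ - 2) = [(21)(8.39²) + (29)(9.71²)] / 50 = 84.2495
SE = √(s_p²(1/n₁ + 1/n₂)) = √(84.2495 × (1/22 + 1/30)) = 2.5764
t = (x̄₁ - x̄₂) / SE = (57.78 - 63.21) / 2.5764 = -5.43 / 2.5764 = -2.108
p-value = 0.0401

Since p-value < α = 0.1, we reject H₀.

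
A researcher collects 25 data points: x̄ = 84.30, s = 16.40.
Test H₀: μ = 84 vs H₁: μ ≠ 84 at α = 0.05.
One-sample t-test:
H₀: μ = 84
H₁: μ ≠ 84
df = n - 1 = 24
t = (x̄ - μ₀) / (s/√n) = (84.30 - 84) / (16.40/√25) = 0.091
p-value = 0.9279

Since p-value > α = 0.05, we fail to reject H₀.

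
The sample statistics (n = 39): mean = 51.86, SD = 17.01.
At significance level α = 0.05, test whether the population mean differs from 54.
One-sample t-test:
H₀: μ = 54
H₁: μ ≠ 54
df = n - 1 = 38
t = (x̄ - μ₀) / (s/√n) = (51.86 - 54) / (17.01/√39) = -0.786
p-value = 0.4369

Since p-value > α = 0.05, we fail to reject H₀.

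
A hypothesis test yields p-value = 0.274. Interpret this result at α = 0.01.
Since p = 0.274 > α = 0.01, fail to reject H₀.
There is insufficient evidence to reject the null hypothesis; the result is not statistically significant at the 0.01 level.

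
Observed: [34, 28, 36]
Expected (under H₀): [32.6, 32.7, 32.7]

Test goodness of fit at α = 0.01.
Chi-square goodness of fit test:
H₀: observed counts match expected distribution
H₁: observed counts differ from expected distribution
df = k - 1 = 2
χ² = Σ(O - E)²/E
   = (34 - 32.6)²/32.6 + (28 - 32.7)²/32.7 + (36 - 32.7)²/32.7
   = 0.060 + 0.676 + 0.333
   = 1.07
p-value = 0.5861

Since p-value > α = 0.01, we fail to reject H₀.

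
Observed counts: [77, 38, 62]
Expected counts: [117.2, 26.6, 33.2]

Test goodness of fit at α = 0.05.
Chi-square goodness of fit test:
H₀: observed counts match expected distribution
H₁: observed counts differ from expected distribution
df = k - 1 = 2
χ² = Σ(O - E)²/E
   = (77 - 117.2)²/117.2 + (38 - 26.6)²/26.6 + (62 - 33.2)²/33.2
   = 13.789 + 4.886 + 24.983
   = 43.66
p-value < 0.0001

Since p-value < α = 0.05, we reject H₀.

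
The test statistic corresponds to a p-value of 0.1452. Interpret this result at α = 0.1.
Since p = 0.1452 > α = 0.1, fail to reject H₀.
There is insufficient evidence to reject the null hypothesis; the result is not statistically significant at the 0.1 level.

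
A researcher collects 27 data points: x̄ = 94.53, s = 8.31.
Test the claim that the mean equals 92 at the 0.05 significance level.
One-sample t-test:
H₀: μ = 92
H₁: μ ≠ 92
df = n - 1 = 26
t = (x̄ - μ₀) / (s/√n) = (94.53 - 92) / (8.31/√27) = 1.582
p-value = 0.1257

Since p-value > α = 0.05, we fail to reject H₀.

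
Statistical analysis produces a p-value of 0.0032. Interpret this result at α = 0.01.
Since p = 0.0032 < α = 0.01, reject H₀.
There is sufficient evidence to reject the null hypothesis; the result is statistically significant at the 0.01 level.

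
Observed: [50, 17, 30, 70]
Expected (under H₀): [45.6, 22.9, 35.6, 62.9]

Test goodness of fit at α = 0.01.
Chi-square goodness of fit test:
H₀: observed counts match expected distribution
H₁: observed counts differ from expected distribution
df = k - 1 = 3
χ² = Σ(O - E)²/E
   = (50 - 45.6)²/45.6 + (17 - 22.9)²/22.9 + (30 - 35.6)²/35.6 + (70 - 62.9)²/62.9
   = 0.425 + 1.520 + 0.881 + 0.801
   = 3.63
p-value = 0.3047

Since p-value > α = 0.01, we fail to reject H₀.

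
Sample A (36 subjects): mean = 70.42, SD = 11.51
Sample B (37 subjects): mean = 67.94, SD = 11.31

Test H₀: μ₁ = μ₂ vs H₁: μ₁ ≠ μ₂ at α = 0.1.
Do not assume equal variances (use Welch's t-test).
Welch's two-sample t-test:
H₀: μ₁ = μ₂
H₁: μ₁ ≠ μ₂
s₁²/n₁ = 11.51²/36 = 3.6800,  s₂²/n₂ = 11.31²/37 = 3.4572
SE = √(s₁²/n₁ + s₂²/n₂) = √(3.6800 + 3.4572) = 2.6716
df (Welch-Satterthwaite) = (s₁²/n₁ + s₂²/n₂)² / [(s₁²/n₁)²/(n₁-1) + (s₂²/n₂)²/(n₂-1)] ≈ 70.85
t = (x̄₁ - x̄₂) / SE = (70.42 - 67.94) / 2.6716 = 2.48 / 2.6716 = 0.928
p-value = 0.3564

Since p-value > α = 0.1, we fail to reject H₀.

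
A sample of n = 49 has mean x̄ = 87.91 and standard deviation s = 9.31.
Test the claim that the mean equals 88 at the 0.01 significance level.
One-sample t-test:
H₀: μ = 88
H₁: μ ≠ 88
df = n - 1 = 48
t = (x̄ - μ₀) / (s/√n) = (87.91 - 88) / (9.31/√49) = -0.068
p-value = 0.9463

Since p-value > α = 0.01, we fail to reject H₀.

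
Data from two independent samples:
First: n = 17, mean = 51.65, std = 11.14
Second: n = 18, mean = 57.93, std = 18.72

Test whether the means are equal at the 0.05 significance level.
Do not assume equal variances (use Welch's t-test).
Welch's two-sample t-test:
H₀: μ₁ = μ₂
H₁: μ₁ ≠ μ₂
s₁²/n₁ = 11.14²/17 = 7.3000,  s₂²/n₂ = 18.72²/18 = 19.4688
SE = √(s₁²/n₁ + s₂²/n₂) = √(7.3000 + 19.4688) = 5.1739
df (Welch-Satterthwaite) = (s₁²/n₁ + s₂²/n₂)² / [(s₁²/n₁)²/(n₁-1) + (s₂²/n₂)²/(n₂-1)] ≈ 27.96
t = (x̄₁ - x̄₂) / SE = (51.65 - 57.93) / 5.1739 = -6.28 / 5.1739 = -1.214
p-value = 0.2350

Since p-value > α = 0.05, we fail to reject H₀.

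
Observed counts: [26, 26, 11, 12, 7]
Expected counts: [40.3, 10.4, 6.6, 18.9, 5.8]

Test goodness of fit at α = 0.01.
Chi-square goodness of fit test:
H₀: observed counts match expected distribution
H₁: observed counts differ from expected distribution
df = k - 1 = 4
χ² = Σ(O - E)²/E
   = (26 - 40.3)²/40.3 + (26 - 10.4)²/10.4 + (11 - 6.6)²/6.6 + (12 - 18.9)²/18.9 + (7 - 5.8)²/5.8
   = 5.074 + 23.400 + 2.933 + 2.519 + 0.248
   = 34.17
p-value < 0.0001

Since p-value < α = 0.01, we reject H₀.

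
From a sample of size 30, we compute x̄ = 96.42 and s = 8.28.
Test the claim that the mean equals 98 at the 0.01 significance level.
One-sample t-test:
H₀: μ = 98
H₁: μ ≠ 98
df = n - 1 = 29
t = (x̄ - μ₀) / (s/√n) = (96.42 - 98) / (8.28/√30) = -1.045
p-value = 0.3046

Since p-value > α = 0.01, we fail to reject H₀.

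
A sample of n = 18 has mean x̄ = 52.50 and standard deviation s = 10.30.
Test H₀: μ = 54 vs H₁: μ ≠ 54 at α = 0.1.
One-sample t-test:
H₀: μ = 54
H₁: μ ≠ 54
df = n - 1 = 17
t = (x̄ - μ₀) / (s/√n) = (52.50 - 54) / (10.30/√18) = -0.618
p-value = 0.5449

Since p-value > α = 0.1, we fail to reject H₀.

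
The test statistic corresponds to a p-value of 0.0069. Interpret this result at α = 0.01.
Since p = 0.0069 < α = 0.01, reject H₀.
There is sufficient evidence to reject the null hypothesis; the result is statistically significant at the 0.01 level.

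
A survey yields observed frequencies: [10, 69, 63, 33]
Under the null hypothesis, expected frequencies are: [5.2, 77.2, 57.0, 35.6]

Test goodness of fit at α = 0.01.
Chi-square goodness of fit test:
H₀: observed counts match expected distribution
H₁: observed counts differ from expected distribution
df = k - 1 = 3
χ² = Σ(O - E)²/E
   = (10 - 5.2)²/5.2 + (69 - 77.2)²/77.2 + (63 - 57.0)²/57.0 + (33 - 35.6)²/35.6
   = 4.431 + 0.871 + 0.632 + 0.190
   = 6.12
p-value = 0.1058

Since p-value > α = 0.01, we fail to reject H₀.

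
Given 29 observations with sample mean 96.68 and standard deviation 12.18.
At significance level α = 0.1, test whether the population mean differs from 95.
One-sample t-test:
H₀: μ = 95
H₁: μ ≠ 95
df = n - 1 = 28
t = (x̄ - μ₀) / (s/√n) = (96.68 - 95) / (12.18/√29) = 0.743
p-value = 0.4638

Since p-value > α = 0.1, we fail to reject H₀.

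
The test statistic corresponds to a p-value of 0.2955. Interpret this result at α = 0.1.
Since p = 0.2955 > α = 0.1, fail to reject H₀.
There is insufficient evidence to reject the null hypothesis; the result is not statistically significant at the 0.1 level.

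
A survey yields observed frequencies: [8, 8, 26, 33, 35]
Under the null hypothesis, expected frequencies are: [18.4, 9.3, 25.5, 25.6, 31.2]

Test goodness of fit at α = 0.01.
Chi-square goodness of fit test:
H₀: observed counts match expected distribution
H₁: observed counts differ from expected distribution
df = k - 1 = 4
χ² = Σ(O - E)²/E
   = (8 - 18.4)²/18.4 + (8 - 9.3)²/9.3 + (26 - 25.5)²/25.5 + (33 - 25.6)²/25.6 + (35 - 31.2)²/31.2
   = 5.878 + 0.182 + 0.010 + 2.139 + 0.463
   = 8.67
p-value = 0.0699

Since p-value > α = 0.01, we fail to reject H₀.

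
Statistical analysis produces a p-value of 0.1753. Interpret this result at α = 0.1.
Since p = 0.1753 > α = 0.1, fail to reject H₀.
There is insufficient evidence to reject the null hypothesis; the result is not statistically significant at the 0.1 level.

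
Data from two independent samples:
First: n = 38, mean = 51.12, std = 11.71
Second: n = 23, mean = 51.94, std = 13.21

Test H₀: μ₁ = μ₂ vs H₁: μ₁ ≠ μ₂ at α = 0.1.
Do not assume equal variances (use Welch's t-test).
Welch's two-sample t-test:
H₀: μ₁ = μ₂
H₁: μ₁ ≠ μ₂
s₁²/n₁ = 11.71²/38 = 3.6085,  s₂²/n₂ = 13.21²/23 = 7.5871
SE = √(s₁²/n₁ + s₂²/n₂) = √(3.6085 + 7.5871) = 3.3460
df (Welch-Satterthwaite) = (s₁²/n₁ + s₂²/n₂)² / [(s₁²/n₁)²/(n₁-1) + (s₂²/n₂)²/(n₂-1)] ≈ 42.22
t = (x̄₁ - x̄₂) / SE = (51.12 - 51.94) / 3.3460 = -0.82 / 3.3460 = -0.245
p-value = 0.8076

Since p-value > α = 0.1, we fail to reject H₀.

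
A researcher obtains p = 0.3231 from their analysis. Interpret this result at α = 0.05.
Since p = 0.3231 > α = 0.05, fail to reject H₀.
There is insufficient evidence to reject the null hypothesis; the result is not statistically significant at the 0.05 level.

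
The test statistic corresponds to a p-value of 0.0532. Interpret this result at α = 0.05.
Since p = 0.0532 > α = 0.05, fail to reject H₀.
There is insufficient evidence to reject the null hypothesis; the result is not statistically significant at the 0.05 level.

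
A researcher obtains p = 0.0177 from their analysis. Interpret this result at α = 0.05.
Since p = 0.0177 < α = 0.05, reject H₀.
There is sufficient evidence to reject the null hypothesis; the result is statistically significant at the 0.05 level.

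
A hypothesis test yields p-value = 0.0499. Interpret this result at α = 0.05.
Since p = 0.0499 < α = 0.05, reject H₀.
There is sufficient evidence to reject the null hypothesis; the result is statistically significant at the 0.05 level.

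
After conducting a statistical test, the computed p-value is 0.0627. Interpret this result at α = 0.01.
Since p = 0.0627 > α = 0.01, fail to reject H₀.
There is insufficient evidence to reject the null hypothesis; the result is not statistically significant at the 0.01 level.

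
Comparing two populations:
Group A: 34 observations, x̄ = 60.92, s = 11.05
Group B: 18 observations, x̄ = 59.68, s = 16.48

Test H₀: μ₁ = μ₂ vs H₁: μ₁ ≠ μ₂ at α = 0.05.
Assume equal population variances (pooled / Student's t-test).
Student's two-sample t-test (equal variances):
H₀: μ₁ = μ₂
H₁: μ₁ ≠ μ₂
df = n₁ + n₂ - 2 = 50
Pooled variance s_p² = [(n₁-1)s₁² + (n₂-1)s₂²] / (n₁ + n₂ - 2) = [(33)(11.05²) + (17)(16.48²)] / 50 = 172.9284
SE = √(s_p²(1/n₁ + 1/n₂)) = √(172.9284 × (1/34 + 1/18)) = 3.8332
t = (x̄₁ - x̄₂) / SE = (60.92 - 59.68) / 3.8332 = 1.24 / 3.8332 = 0.323
p-value = 0.7477

Since p-value > α = 0.05, we fail to reject H₀.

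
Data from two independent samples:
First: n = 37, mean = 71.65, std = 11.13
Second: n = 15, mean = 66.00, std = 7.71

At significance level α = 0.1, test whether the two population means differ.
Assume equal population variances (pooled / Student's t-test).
Student's two-sample t-test (equal variances):
H₀: μ₁ = μ₂
H₁: μ₁ ≠ μ₂
df = n₁ + n₂ - 2 = 50
Pooled variance s_p² = [(n₁-1)s₁² + (n₂-1)s₂²] / (n₁ + n₂ - 2) = [(36)(11.13²) + (14)(7.71²)] / 50 = 105.8357
SE = √(s_p²(1/n₁ + 1/n₂)) = √(105.8357 × (1/37 + 1/15)) = 3.1490
t = (x̄₁ - x̄₂) / SE = (71.65 - 66.00) / 3.1490 = 5.65 / 3.1490 = 1.794
p-value = 0.0788

Since p-value < α = 0.1, we reject H₀.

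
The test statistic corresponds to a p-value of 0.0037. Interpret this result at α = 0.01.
Since p = 0.0037 < α = 0.01, reject H₀.
There is sufficient evidence to reject the null hypothesis; the result is statistically significant at the 0.01 level.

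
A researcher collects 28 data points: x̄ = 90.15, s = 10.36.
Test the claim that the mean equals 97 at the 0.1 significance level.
One-sample t-test:
H₀: μ = 97
H₁: μ ≠ 97
df = n - 1 = 27
t = (x̄ - μ₀) / (s/√n) = (90.15 - 97) / (10.36/√28) = -3.499
p-value = 0.0016

Since p-value < α = 0.1, we reject H₀.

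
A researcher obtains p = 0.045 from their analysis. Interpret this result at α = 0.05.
Since p = 0.045 < α = 0.05, reject H₀.
There is sufficient evidence to reject the null hypothesis; the result is statistically significant at the 0.05 level.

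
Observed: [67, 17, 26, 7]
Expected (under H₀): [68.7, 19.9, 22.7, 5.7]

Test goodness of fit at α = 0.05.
Chi-square goodness of fit test:
H₀: observed counts match expected distribution
H₁: observed counts differ from expected distribution
df = k - 1 = 3
χ² = Σ(O - E)²/E
   = (67 - 68.7)²/68.7 + (17 - 19.9)²/19.9 + (26 - 22.7)²/22.7 + (7 - 5.7)²/5.7
   = 0.042 + 0.423 + 0.480 + 0.296
   = 1.24
p-value = 0.7432

Since p-value > α = 0.05, we fail to reject H₀.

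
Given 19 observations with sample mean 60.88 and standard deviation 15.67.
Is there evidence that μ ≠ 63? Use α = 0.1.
One-sample t-test:
H₀: μ = 63
H₁: μ ≠ 63
df = n - 1 = 18
t = (x̄ - μ₀) / (s/√n) = (60.88 - 63) / (15.67/√19) = -0.590
p-value = 0.5627

Since p-value > α = 0.1, we fail to reject H₀.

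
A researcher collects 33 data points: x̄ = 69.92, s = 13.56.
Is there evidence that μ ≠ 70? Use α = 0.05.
One-sample t-test:
H₀: μ = 70
H₁: μ ≠ 70
df = n - 1 = 32
t = (x̄ - μ₀) / (s/√n) = (69.92 - 70) / (13.56/√33) = -0.034
p-value = 0.9732

Since p-value > α = 0.05, we fail to reject H₀.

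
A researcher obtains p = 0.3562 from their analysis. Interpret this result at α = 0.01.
Since p = 0.3562 > α = 0.01, fail to reject H₀.
There is insufficient evidence to reject the null hypothesis; the result is not statistically significant at the 0.01 level.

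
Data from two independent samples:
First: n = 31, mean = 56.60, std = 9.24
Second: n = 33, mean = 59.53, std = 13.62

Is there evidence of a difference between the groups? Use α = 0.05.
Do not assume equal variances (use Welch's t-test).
Welch's two-sample t-test:
H₀: μ₁ = μ₂
H₁: μ₁ ≠ μ₂
s₁²/n₁ = 9.24²/31 = 2.7541,  s₂²/n₂ = 13.62²/33 = 5.6213
SE = √(s₁²/n₁ + s₂²/n₂) = √(2.7541 + 5.6213) = 2.8940
df (Welch-Satterthwaite) = (s₁²/n₁ + s₂²/n₂)² / [(s₁²/n₁)²/(n₁-1) + (s₂²/n₂)²/(n₂-1)] ≈ 56.56
t = (x̄₁ - x̄₂) / SE = (56.60 - 59.53) / 2.8940 = -2.93 / 2.8940 = -1.012
p-value = 0.3156

Since p-value > α = 0.05, we fail to reject H₀.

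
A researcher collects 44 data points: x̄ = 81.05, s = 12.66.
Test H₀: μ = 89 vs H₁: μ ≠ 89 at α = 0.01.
One-sample t-test:
H₀: μ = 89
H₁: μ ≠ 89
df = n - 1 = 43
t = (x̄ - μ₀) / (s/√n) = (81.05 - 89) / (12.66/√44) = -4.165
p-value = 0.0001

Since p-value < α = 0.01, we reject H₀.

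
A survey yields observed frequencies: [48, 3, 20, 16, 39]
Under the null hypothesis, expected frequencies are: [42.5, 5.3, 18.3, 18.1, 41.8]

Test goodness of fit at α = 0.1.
Chi-square goodness of fit test:
H₀: observed counts match expected distribution
H₁: observed counts differ from expected distribution
df = k - 1 = 4
χ² = Σ(O - E)²/E
   = (48 - 42.5)²/42.5 + (3 - 5.3)²/5.3 + (20 - 18.3)²/18.3 + (16 - 18.1)²/18.1 + (39 - 41.8)²/41.8
   = 0.712 + 0.998 + 0.158 + 0.244 + 0.188
   = 2.30
p-value = 0.6809

Since p-value > α = 0.1, we fail to reject H₀.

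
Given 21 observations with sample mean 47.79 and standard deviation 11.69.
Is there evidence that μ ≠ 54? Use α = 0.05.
One-sample t-test:
H₀: μ = 54
H₁: μ ≠ 54
df = n - 1 = 20
t = (x̄ - μ₀) / (s/√n) = (47.79 - 54) / (11.69/√21) = -2.434
p-value = 0.0244

Since p-value < α = 0.05, we reject H₀.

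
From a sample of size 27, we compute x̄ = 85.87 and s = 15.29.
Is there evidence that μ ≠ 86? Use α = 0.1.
One-sample t-test:
H₀: μ = 86
H₁: μ ≠ 86
df = n - 1 = 26
t = (x̄ - μ₀) / (s/√n) = (85.87 - 86) / (15.29/√27) = -0.044
p-value = 0.9651

Since p-value > α = 0.1, we fail to reject H₀.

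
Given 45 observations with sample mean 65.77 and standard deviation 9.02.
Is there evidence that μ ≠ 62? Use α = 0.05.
One-sample t-test:
H₀: μ = 62
H₁: μ ≠ 62
df = n - 1 = 44
t = (x̄ - μ₀) / (s/√n) = (65.77 - 62) / (9.02/√45) = 2.804
p-value = 0.0075

Since p-value < α = 0.05, we reject H₀.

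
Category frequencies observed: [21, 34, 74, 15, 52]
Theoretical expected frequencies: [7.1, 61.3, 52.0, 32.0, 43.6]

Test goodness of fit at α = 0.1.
Chi-square goodness of fit test:
H₀: observed counts match expected distribution
H₁: observed counts differ from expected distribution
df = k - 1 = 4
χ² = Σ(O - E)²/E
   = (21 - 7.1)²/7.1 + (34 - 61.3)²/61.3 + (74 - 52.0)²/52.0 + (15 - 32.0)²/32.0 + (52 - 43.6)²/43.6
   = 27.213 + 12.158 + 9.308 + 9.031 + 1.618
   = 59.33
p-value < 0.0001

Since p-value < α = 0.1, we reject H₀.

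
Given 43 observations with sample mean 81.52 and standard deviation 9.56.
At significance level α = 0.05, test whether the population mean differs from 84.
One-sample t-test:
H₀: μ = 84
H₁: μ ≠ 84
df = n - 1 = 42
t = (x̄ - μ₀) / (s/√n) = (81.52 - 84) / (9.56/√43) = -1.701
p-value = 0.0963

Since p-value > α = 0.05, we fail to reject H₀.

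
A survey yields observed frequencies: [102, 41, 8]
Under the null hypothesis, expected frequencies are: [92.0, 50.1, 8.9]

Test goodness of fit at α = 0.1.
Chi-square goodness of fit test:
H₀: observed counts match expected distribution
H₁: observed counts differ from expected distribution
df = k - 1 = 2
χ² = Σ(O - E)²/E
   = (102 - 92.0)²/92.0 + (41 - 50.1)²/50.1 + (8 - 8.9)²/8.9
   = 1.087 + 1.653 + 0.091
   = 2.83
p-value = 0.2428

Since p-value > α = 0.1, we fail to reject H₀.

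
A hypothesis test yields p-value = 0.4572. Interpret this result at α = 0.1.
Since p = 0.4572 > α = 0.1, fail to reject H₀.
There is insufficient evidence to reject the null hypothesis; the result is not statistically significant at the 0.1 level.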